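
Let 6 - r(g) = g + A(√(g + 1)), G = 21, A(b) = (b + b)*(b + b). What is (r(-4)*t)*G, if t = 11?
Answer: 5082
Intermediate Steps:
A(b) = 4*b² (A(b) = (2*b)*(2*b) = 4*b²)
r(g) = 2 - 5*g (r(g) = 6 - (g + 4*(√(g + 1))²) = 6 - (g + 4*(√(1 + g))²) = 6 - (g + 4*(1 + g)) = 6 - (g + (4 + 4*g)) = 6 - (4 + 5*g) = 6 + (-4 - 5*g) = 2 - 5*g)
(r(-4)*t)*G = ((2 - 5*(-4))*11)*21 = ((2 + 20)*11)*21 = (22*11)*21 = 242*21 = 5082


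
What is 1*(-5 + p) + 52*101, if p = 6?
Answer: 5253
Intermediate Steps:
1*(-5 + p) + 52*101 = 1*(-5 + 6) + 52*101 = 1*1 + 5252 = 1 + 5252 = 5253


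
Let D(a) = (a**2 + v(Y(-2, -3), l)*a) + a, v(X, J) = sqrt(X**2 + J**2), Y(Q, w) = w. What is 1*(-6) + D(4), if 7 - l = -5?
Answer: 14 + 12*sqrt(17) ≈ 63.477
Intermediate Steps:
l = 12 (l = 7 - 1*(-5) = 7 + 5 = 12)
v(X, J) = sqrt(J**2 + X**2)
D(a) = a + a**2 + 3*a*sqrt(17) (D(a) = (a**2 + sqrt(12**2 + (-3)**2)*a) + a = (a**2 + sqrt(144 + 9)*a) + a = (a**2 + sqrt(153)*a) + a = (a**2 + (3*sqrt(17))*a) + a = (a**2 + 3*a*sqrt(17)) + a = a + a**2 + 3*a*sqrt(17))
1*(-6) + D(4) = 1*(-6) + 4*(1 + 4 + 3*sqrt(17)) = -6 + 4*(5 + 3*sqrt(17)) = -6 + (20 + 12*sqrt(17)) = 14 + 12*sqrt(17)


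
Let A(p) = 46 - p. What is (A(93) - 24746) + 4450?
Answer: -20343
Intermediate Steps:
(A(93) - 24746) + 4450 = ((46 - 1*93) - 24746) + 4450 = ((46 - 93) - 24746) + 4450 = (-47 - 24746) + 4450 = -24793 + 4450 = -20343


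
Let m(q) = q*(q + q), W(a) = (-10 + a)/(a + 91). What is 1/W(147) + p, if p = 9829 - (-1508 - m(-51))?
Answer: 2266081/137 ≈ 16541.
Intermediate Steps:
W(a) = (-10 + a)/(91 + a)
m(q) = 2*q**2 (m(q) = q*(2*q) = 2*q**2)
p = 16539 (p = 9829 - (-1508 - 2*(-51)**2) = 9829 - (-1508 - 2*2601) = 9829 - (-1508 - 1*5202) = 9829 - (-1508 - 5202) = 9829 - 1*(-6710) = 9829 + 6710 = 16539)
1/W(147) + p = 1/((-10 + 147)/(91 + 147)) + 16539 = 1/(137/238) + 16539 = 238/137 + 16539 = 2266081/137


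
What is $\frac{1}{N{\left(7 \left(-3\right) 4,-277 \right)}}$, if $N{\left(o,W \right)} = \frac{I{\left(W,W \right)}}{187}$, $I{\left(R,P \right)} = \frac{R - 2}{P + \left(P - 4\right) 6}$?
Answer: $\frac{367081}{279} \approx 1315.7$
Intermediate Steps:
$I{\left(R,P \right)} = \frac{-2 + R}{-24 + 7 P}$ ($I{\left(R,P \right)} = \frac{-2 + R}{P + \left(-4 + P\right) 6} = \frac{-2 + R}{P + \left(-24 + 6 P\right)} = \frac{-2 + R}{-24 + 7 P}$)
$N{\left(o,W \right)} = \frac{-2 + W}{187 \left(-24 + 7 W\right)}$ ($N{\left(o,W \right)} = \frac{\frac{1}{-24 + 7 W} \left(-2 + W\right)}{187} = \frac{-2 + W}{-24 + 7 W} \frac{1}{187} = \frac{-2 + W}{187 \left(-24 + 7 W\right)}$)
$\frac{1}{N{\left(7 \left(-3\right) 4,-277 \right)}} = \frac{1}{\frac{1}{187} \frac{1}{-24 + 7 \left(-277\right)} \left(-2 - 277\right)} = \frac{1}{\frac{1}{187} \frac{1}{-24 - 1939} \left(-279\right)} = \frac{1}{\frac{1}{187} \frac{1}{-1963} \left(-279\right)} = \frac{1}{\frac{1}{187} \left(- \frac{1}{1963}\right) \left(-279\right)} = \frac{1}{\frac{279}{367081}} = \frac{367081}{279}$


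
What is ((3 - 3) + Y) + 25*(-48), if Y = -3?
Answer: -1203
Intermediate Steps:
((3 - 3) + Y) + 25*(-48) = ((3 - 3) - 3) + 25*(-48) = (0 - 3) - 1200 = -3 - 1200 = -1203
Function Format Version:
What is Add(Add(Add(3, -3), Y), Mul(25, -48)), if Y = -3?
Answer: -1203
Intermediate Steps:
Add(Add(Add(3, -3), Y), Mul(25, -48)) = Add(Add(Add(3, -3), -3), Mul(25, -48)) = Add(Add(0, -3), -1200) = Add(-3, -1200) = -1203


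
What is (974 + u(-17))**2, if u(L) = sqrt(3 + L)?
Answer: (974 + I*sqrt(14))**2 ≈ 9.4866e+5 + 7289.0*I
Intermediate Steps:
(974 + u(-17))**2 = (974 + sqrt(3 - 17))**2 = (974 + sqrt(-14))**2 = (974 + I*sqrt(14))**2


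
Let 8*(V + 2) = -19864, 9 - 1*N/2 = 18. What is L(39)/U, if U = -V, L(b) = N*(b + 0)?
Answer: -702/2485 ≈ -0.28250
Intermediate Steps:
N = -18 (N = 18 - 2*18 = 18 - 36 = -18)
V = -2485 (V = -2 + (1/8)*(-19864) = -2 - 2483 = -2485)
L(b) = -18*b (L(b) = -18*(b + 0) = -18*b)
U = 2485 (U = -1*(-2485) = 2485)
L(39)/U = -18*39/2485 = -702*1/2485 = -702/2485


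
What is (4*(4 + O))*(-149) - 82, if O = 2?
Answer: -3658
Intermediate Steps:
(4*(4 + O))*(-149) - 82 = (4*(4 + 2))*(-149) - 82 = (4*6)*(-149) - 82 = 24*(-149) - 82 = -3576 - 82 = -3658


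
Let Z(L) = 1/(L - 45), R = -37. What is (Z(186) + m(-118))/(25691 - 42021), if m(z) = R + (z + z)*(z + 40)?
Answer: -1295156/1151265 ≈ -1.1250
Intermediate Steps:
Z(L) = 1/(-45 + L)
m(z) = -37 + 2*z*(40 + z) (m(z) = -37 + (z + z)*(z + 40) = -37 + (2*z)*(40 + z) = -37 + 2*z*(40 + z))
(Z(186) + m(-118))/(25691 - 42021) = (1/(-45 + 186) + (-37 + 2*(-118)**2 + 80*(-118)))/(25691 - 42021) = (1/141 + (-37 + 2*13924 - 9440))/(-16330) = (1/141 + (-37 + 27848 - 9440))*(-1/16330) = (1/141 + 18371)*(-1/16330) = (2590312/141)*(-1/16330) = -1295156/1151265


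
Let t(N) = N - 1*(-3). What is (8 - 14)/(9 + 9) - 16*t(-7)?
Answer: 191/3 ≈ 63.667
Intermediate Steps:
t(N) = 3 + N (t(N) = N + 3 = 3 + N)
(8 - 14)/(9 + 9) - 16*t(-7) = (8 - 14)/(9 + 9) - 16*(3 - 7) = -6/18 - 16*(-4) = -6*1/18 + 64 = -⅓ + 64 = 191/3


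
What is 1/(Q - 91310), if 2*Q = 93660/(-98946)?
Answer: -16491/1505801015 ≈ -1.0952e-5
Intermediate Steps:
Q = -7805/16491 (Q = (93660/(-98946))/2 = (93660*(-1/98946))/2 = (1/2)*(-15610/16491) = -7805/16491 ≈ -0.47329)
1/(Q - 91310) = 1/(-7805/16491 - 91310) = 1/(-1505801015/16491) = -16491/1505801015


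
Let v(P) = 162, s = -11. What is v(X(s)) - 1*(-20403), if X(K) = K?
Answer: 20565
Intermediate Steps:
v(X(s)) - 1*(-20403) = 162 - 1*(-20403) = 162 + 20403 = 20565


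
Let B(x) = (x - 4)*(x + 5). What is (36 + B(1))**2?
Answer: 324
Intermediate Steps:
B(x) = (-4 + x)*(5 + x)
(36 + B(1))**2 = (36 + (-20 + 1 + 1**2))**2 = (36 + (-20 + 1 + 1))**2 = (36 - 18)**2 = 18**2 = 324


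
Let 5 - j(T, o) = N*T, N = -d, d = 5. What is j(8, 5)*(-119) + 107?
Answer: -5248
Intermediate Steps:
N = -5 (N = -1*5 = -5)
j(T, o) = 5 + 5*T (j(T, o) = 5 - (-5)*T = 5 + 5*T)
j(8, 5)*(-119) + 107 = (5 + 5*8)*(-119) + 107 = (5 + 40)*(-119) + 107 = 45*(-119) + 107 = -5355 + 107 = -5248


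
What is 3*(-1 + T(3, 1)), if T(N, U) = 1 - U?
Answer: -3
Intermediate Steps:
3*(-1 + T(3, 1)) = 3*(-1 + (1 - 1*1)) = 3*(-1 + (1 - 1)) = 3*(-1 + 0) = 3*(-1) = -3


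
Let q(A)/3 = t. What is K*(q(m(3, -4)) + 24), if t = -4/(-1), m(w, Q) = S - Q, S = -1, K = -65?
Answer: -2340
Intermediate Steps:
m(w, Q) = -1 - Q
t = 4 (t = -4*(-1) = 4)
q(A) = 12 (q(A) = 3*4 = 12)
K*(q(m(3, -4)) + 24) = -65*(12 + 24) = -65*36 = -2340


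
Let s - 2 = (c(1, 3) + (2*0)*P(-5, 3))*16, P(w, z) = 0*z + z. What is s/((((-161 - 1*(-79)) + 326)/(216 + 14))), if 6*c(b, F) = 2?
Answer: 1265/183 ≈ 6.9126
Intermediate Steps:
P(w, z) = z (P(w, z) = 0 + z = z)
c(b, F) = ⅓ (c(b, F) = (⅙)*2 = ⅓)
s = 22/3 (s = 2 + (⅓ + (2*0)*3)*16 = 2 + (⅓ + 0*3)*16 = 2 + (⅓ + 0)*16 = 2 + (⅓)*16 = 2 + 16/3 = 22/3 ≈ 7.3333)
s/((((-161 - 1*(-79)) + 326)/(216 + 14))) = 22/(3*((((-161 - 1*(-79)) + 326)/(216 + 14)))) = 22/(3*((((-161 + 79) + 326)/230))) = 22/(3*(((-82 + 326)*(1/230)))) = 22/(3*((244*(1/230)))) = 22/(3*(122/115)) = (22/3)*(115/122) = 1265/183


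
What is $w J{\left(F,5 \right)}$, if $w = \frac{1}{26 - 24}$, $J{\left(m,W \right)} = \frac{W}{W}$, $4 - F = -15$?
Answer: $\frac{1}{2} \approx 0.5$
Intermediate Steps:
$F = 19$ ($F = 4 - -15 = 4 + 15 = 19$)
$J{\left(m,W \right)} = 1$
$w = \frac{1}{2} \approx 0.5$
$w J{\left(F,5 \right)} = \frac{1}{2} \cdot 1 = \frac{1}{2}$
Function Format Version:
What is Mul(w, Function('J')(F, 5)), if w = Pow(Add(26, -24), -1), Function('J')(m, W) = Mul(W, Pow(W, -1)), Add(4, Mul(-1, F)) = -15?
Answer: Rational(1, 2) ≈ 0.50000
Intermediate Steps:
F = 19 (F = Add(4, Mul(-1, -15)) = Add(4, 15) = 19)
Function('J')(m, W) = 1
w = Rational(1, 2) (w = Pow(2, -1) = Rational(1, 2) ≈ 0.50000)
Mul(w, Function('J')(F, 5)) = Mul(Rational(1, 2), 1) = Rational(1, 2)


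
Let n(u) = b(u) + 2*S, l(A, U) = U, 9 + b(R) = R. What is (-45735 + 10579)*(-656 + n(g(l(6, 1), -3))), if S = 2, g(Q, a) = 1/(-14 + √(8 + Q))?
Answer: 23241312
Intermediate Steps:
b(R) = -9 + R
n(u) = -5 + u (n(u) = (-9 + u) + 2*2 = (-9 + u) + 4 = -5 + u)
(-45735 + 10579)*(-656 + n(g(l(6, 1), -3))) = (-45735 + 10579)*(-656 + (-5 + 1/(-14 + √(8 + 1)))) = -35156*(-656 + (-5 + 1/(-14 + √9))) = -35156*(-656 + (-5 + 1/(-14 + 3))) = -35156*(-656 + (-5 + 1/(-11))) = -35156*(-656 + (-5 - 1/11)) = -35156*(-656 - 56/11) = -35156*(-7272/11) = 23241312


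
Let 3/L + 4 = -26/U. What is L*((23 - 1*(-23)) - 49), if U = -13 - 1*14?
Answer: 243/82 ≈ 2.9634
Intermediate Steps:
U = -27 (U = -13 - 14 = -27)
L = -81/82 (L = 3/(-4 - 26/(-27)) = 3/(-4 - 26*(-1/27)) = 3/(-4 + 26/27) = 3/(-82/27) = 3*(-27/82) = -81/82 ≈ -0.98780)
L*((23 - 1*(-23)) - 49) = -81*((23 - 1*(-23)) - 49)/82 = -81*((23 + 23) - 49)/82 = -81*(46 - 49)/82 = -81/82*(-3) = 243/82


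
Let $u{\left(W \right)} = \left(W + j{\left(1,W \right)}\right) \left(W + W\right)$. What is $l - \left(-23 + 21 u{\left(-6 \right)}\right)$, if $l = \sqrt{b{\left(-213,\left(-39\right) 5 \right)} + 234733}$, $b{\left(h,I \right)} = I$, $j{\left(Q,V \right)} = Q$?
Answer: $-1237 + \sqrt{234538} \approx -752.71$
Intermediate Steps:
$u{\left(W \right)} = 2 W \left(1 + W\right)$ ($u{\left(W \right)} = \left(W + 1\right) \left(W + W\right) = \left(1 + W\right) 2 W = 2 W \left(1 + W\right)$)
$l = \sqrt{234538}$ ($l = \sqrt{\left(-39\right) 5 + 234733} = \sqrt{-195 + 234733} = \sqrt{234538} \approx 484.29$)
$l - \left(-23 + 21 u{\left(-6 \right)}\right) = \sqrt{234538} + \left(- 21 \cdot 2 \left(-6\right) \left(1 - 6\right) + 23\right) = \sqrt{234538} + \left(- 21 \cdot 2 \left(-6\right) \left(-5\right) + 23\right) = \sqrt{234538} + \left(\left(-21\right) 60 + 23\right) = \sqrt{234538} + \left(-1260 + 23\right) = \sqrt{234538} - 1237 = -1237 + \sqrt{234538}$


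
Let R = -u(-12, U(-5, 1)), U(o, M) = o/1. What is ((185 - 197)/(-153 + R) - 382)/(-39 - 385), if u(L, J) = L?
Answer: 8975/9964 ≈ 0.90074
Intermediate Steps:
U(o, M) = o (U(o, M) = o*1 = o)
R = 12 (R = -1*(-12) = 12)
((185 - 197)/(-153 + R) - 382)/(-39 - 385) = ((185 - 197)/(-153 + 12) - 382)/(-39 - 385) = (-12/(-141) - 382)/(-424) = (-12*(-1/141) - 382)*(-1/424) = (4/47 - 382)*(-1/424) = -17950/47*(-1/424) = 8975/9964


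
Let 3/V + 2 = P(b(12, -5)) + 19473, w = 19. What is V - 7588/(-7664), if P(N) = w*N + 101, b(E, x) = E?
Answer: 3130529/3161400 ≈ 0.99024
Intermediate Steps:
P(N) = 101 + 19*N (P(N) = 19*N + 101 = 101 + 19*N)
V = 1/6600 (V = 3/(-2 + ((101 + 19*12) + 19473)) = 3/(-2 + ((101 + 228) + 19473)) = 3/(-2 + (329 + 19473)) = 3/(-2 + 19802) = 3/19800 = 3*(1/19800) = 1/6600 ≈ 0.00015152)
V - 7588/(-7664) = 1/6600 - 7588/(-7664) = 1/6600 - 7588*(-1/7664) = 1/6600 + 1897/1916 = 3130529/3161400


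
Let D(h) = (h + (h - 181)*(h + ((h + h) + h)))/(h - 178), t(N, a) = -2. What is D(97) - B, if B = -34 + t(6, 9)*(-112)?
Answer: 17105/81 ≈ 211.17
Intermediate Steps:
D(h) = (h + 4*h*(-181 + h))/(-178 + h) (D(h) = (h + (-181 + h)*(h + (2*h + h)))/(-178 + h) = (h + (-181 + h)*(h + 3*h))/(-178 + h) = (h + (-181 + h)*(4*h))/(-178 + h) = (h + 4*h*(-181 + h))/(-178 + h))
B = 190 (B = -34 - 2*(-112) = -34 + 224 = 190)
D(97) - B = 97*(-723 + 4*97)/(-178 + 97) - 1*190 = 97*(-723 + 388)/(-81) - 190 = 97*(-1/81)*(-335) - 190 = 32495/81 - 190 = 17105/81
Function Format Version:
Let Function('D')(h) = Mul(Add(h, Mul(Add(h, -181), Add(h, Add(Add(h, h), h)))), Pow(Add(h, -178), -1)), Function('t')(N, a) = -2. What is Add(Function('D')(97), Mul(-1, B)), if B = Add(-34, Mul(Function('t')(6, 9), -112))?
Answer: Rational(17105, 81) ≈ 211.17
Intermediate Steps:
Function('D')(h) = Mul(Pow(Add(-178, h), -1), Add(h, Mul(4, h, Add(-181, h)))) (Function('D')(h) = Mul(Add(h, Mul(Add(-181, h), Add(h, Add(Mul(2, h), h)))), Pow(Add(-178, h), -1)) = Mul(Add(h, Mul(Add(-181, h), Add(h, Mul(3, h)))), Pow(Add(-178, h), -1)) = Mul(Add(h, Mul(Add(-181, h), Mul(4, h))), Pow(Add(-178, h), -1)) = Mul(Add(h, Mul(4, h, Add(-181, h))), Pow(Add(-178, h), -1)) = Mul(Pow(Add(-178, h), -1), Add(h, Mul(4, h, Add(-181, h)))))
B = 190 (B = Add(-34, Mul(-2, -112)) = Add(-34, 224) = 190)
Add(Function('D')(97), Mul(-1, B)) = Add(Mul(97, Pow(Add(-178, 97), -1), Add(-723, Mul(4, 97))), Mul(-1, 190)) = Add(Mul(97, Pow(-81, -1), Add(-723, 388)), -190) = Add(Mul(97, Rational(-1, 81), -335), -190) = Add(Rational(32495, 81), -190) = Rational(17105, 81)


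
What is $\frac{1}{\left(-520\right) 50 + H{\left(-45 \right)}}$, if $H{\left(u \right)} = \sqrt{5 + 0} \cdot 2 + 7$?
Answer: $- \frac{25993}{675636029} - \frac{2 \sqrt{5}}{675636029} \approx -3.8479 \cdot 10^{-5}$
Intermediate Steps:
$H{\left(u \right)} = 7 + 2 \sqrt{5}$ ($H{\left(u \right)} = \sqrt{5} \cdot 2 + 7 = 2 \sqrt{5} + 7 = 7 + 2 \sqrt{5}$)
$\frac{1}{\left(-520\right) 50 + H{\left(-45 \right)}} = \frac{1}{\left(-520\right) 50 + \left(7 + 2 \sqrt{5}\right)} = \frac{1}{-26000 + \left(7 + 2 \sqrt{5}\right)} = \frac{1}{-25993 + 2 \sqrt{5}}$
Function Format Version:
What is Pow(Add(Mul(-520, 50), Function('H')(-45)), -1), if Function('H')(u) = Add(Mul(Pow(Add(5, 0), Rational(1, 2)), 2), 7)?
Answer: Add(Rational(-25993, 675636029), Mul(Rational(-2, 675636029), Pow(5, Rational(1, 2)))) ≈ -3.8479e-5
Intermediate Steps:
Function('H')(u) = Add(7, Mul(2, Pow(5, Rational(1, 2)))) (Function('H')(u) = Add(Mul(Pow(5, Rational(1, 2)), 2), 7) = Add(Mul(2, Pow(5, Rational(1, 2))), 7) = Add(7, Mul(2, Pow(5, Rational(1, 2)))))
Pow(Add(Mul(-520, 50), Function('H')(-45)), -1) = Pow(Add(Mul(-520, 50), Add(7, Mul(2, Pow(5, Rational(1, 2))))), -1) = Pow(Add(-26000, Add(7, Mul(2, Pow(5, Rational(1, 2))))), -1) = Pow(Add(-25993, Mul(2, Pow(5, Rational(1, 2)))), -1)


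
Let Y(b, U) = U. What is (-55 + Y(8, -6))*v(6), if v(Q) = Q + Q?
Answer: -732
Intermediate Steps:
v(Q) = 2*Q
(-55 + Y(8, -6))*v(6) = (-55 - 6)*(2*6) = -61*12 = -732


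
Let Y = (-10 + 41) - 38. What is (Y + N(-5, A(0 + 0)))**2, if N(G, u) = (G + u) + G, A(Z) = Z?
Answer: 289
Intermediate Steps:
Y = -7 (Y = 31 - 38 = -7)
N(G, u) = u + 2*G
(Y + N(-5, A(0 + 0)))**2 = (-7 + ((0 + 0) + 2*(-5)))**2 = (-7 + (0 - 10))**2 = (-7 - 10)**2 = (-17)**2 = 289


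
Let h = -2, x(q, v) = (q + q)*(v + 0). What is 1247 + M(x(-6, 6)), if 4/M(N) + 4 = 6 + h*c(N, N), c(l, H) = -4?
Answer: 6237/5 ≈ 1247.4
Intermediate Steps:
x(q, v) = 2*q*v (x(q, v) = (2*q)*v = 2*q*v)
M(N) = ⅖ (M(N) = 4/(-4 + (6 - 2*(-4))) = 4/(-4 + (6 + 8)) = 4/(-4 + 14) = 4/10 = 4*(⅒) = ⅖)
1247 + M(x(-6, 6)) = 1247 + ⅖ = 6237/5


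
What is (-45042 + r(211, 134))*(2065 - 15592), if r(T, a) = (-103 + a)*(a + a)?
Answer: 496900818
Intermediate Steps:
r(T, a) = 2*a*(-103 + a) (r(T, a) = (-103 + a)*(2*a) = 2*a*(-103 + a))
(-45042 + r(211, 134))*(2065 - 15592) = (-45042 + 2*134*(-103 + 134))*(2065 - 15592) = (-45042 + 2*134*31)*(-13527) = (-45042 + 8308)*(-13527) = -36734*(-13527) = 496900818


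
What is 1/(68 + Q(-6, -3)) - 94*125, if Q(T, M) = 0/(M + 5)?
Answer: -798999/68 ≈ -11750.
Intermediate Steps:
Q(T, M) = 0 (Q(T, M) = 0/(5 + M) = 0)
1/(68 + Q(-6, -3)) - 94*125 = 1/(68 + 0) - 94*125 = 1/68 - 11750 = -798999/68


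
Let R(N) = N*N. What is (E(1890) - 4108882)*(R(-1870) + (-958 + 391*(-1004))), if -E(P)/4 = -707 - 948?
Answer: -12730869641036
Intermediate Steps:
R(N) = N²
E(P) = 6620 (E(P) = -4*(-707 - 948) = -4*(-1655) = 6620)
(E(1890) - 4108882)*(R(-1870) + (-958 + 391*(-1004))) = (6620 - 4108882)*((-1870)² + (-958 + 391*(-1004))) = -4102262*(3496900 + (-958 - 392564)) = -4102262*(3496900 - 393522) = -4102262*3103378 = -12730869641036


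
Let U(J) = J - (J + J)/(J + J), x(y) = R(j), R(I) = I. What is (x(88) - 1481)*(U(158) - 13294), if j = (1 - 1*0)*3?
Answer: 19416486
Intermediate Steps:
j = 3 (j = (1 + 0)*3 = 1*3 = 3)
x(y) = 3
U(J) = -1 + J (U(J) = J - 2*J/(2*J) = J - 2*J*1/(2*J) = J - 1*1 = J - 1 = -1 + J)
(x(88) - 1481)*(U(158) - 13294) = (3 - 1481)*((-1 + 158) - 13294) = -1478*(157 - 13294) = -1478*(-13137) = 19416486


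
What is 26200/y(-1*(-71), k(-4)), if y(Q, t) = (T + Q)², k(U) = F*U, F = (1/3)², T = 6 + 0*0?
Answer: 26200/5929 ≈ 4.4190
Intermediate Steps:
T = 6 (T = 6 + 0 = 6)
F = ⅑ (F = (1*(⅓))² = (⅓)² = ⅑ ≈ 0.11111)
k(U) = U/9
y(Q, t) = (6 + Q)²
26200/y(-1*(-71), k(-4)) = 26200/((6 - 1*(-71))²) = 26200/((6 + 71)²) = 26200/(77²) = 26200/5929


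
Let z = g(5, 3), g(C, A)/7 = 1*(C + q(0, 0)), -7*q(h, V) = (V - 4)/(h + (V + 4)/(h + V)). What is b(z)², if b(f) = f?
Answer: 1225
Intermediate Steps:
q(h, V) = -(-4 + V)/(7*(h + (4 + V)/(V + h))) (q(h, V) = -(V - 4)/(7*(h + (V + 4)/(h + V))) = -(-4 + V)/(7*(h + (4 + V)/(V + h))))
g(C, A) = 7*C (g(C, A) = 7*(1*(C + (-1*0² + 4*0 + 4*0 - 1*0*0)/(7*(4 + 0 + 0² + 0*0)))) = 7*(1*(C + (-1*0 + 0 + 0 + 0)/(7*(4 + 0 + 0 + 0)))) = 7*(1*(C + (⅐)*(0 + 0 + 0 + 0)/4)) = 7*(1*(C + (⅐)*(¼)*0)) = 7*(1*(C + 0)) = 7*(1*C) = 7*C)
z = 35 (z = 7*5 = 35)
b(z)² = 35² = 1225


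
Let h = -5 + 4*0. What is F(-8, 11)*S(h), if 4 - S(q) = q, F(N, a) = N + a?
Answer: 27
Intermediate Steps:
h = -5 (h = -5 + 0 = -5)
S(q) = 4 - q
F(-8, 11)*S(h) = (-8 + 11)*(4 - 1*(-5)) = 3*(4 + 5) = 3*9 = 27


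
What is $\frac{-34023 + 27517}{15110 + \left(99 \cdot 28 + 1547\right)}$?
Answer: $- \frac{6506}{19429} \approx -0.33486$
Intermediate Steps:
$\frac{-34023 + 27517}{15110 + \left(99 \cdot 28 + 1547\right)} = - \frac{6506}{15110 + \left(2772 + 1547\right)} = - \frac{6506}{15110 + 4319} = - \frac{6506}{19429}$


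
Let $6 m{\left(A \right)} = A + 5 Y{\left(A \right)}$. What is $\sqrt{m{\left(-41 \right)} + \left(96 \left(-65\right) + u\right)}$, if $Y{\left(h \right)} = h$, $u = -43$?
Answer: $2 i \sqrt{1581} \approx 79.524 i$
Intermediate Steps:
$m{\left(A \right)} = A$ ($m{\left(A \right)} = \frac{A + 5 A}{6} = \frac{6 A}{6} = A$)
$\sqrt{m{\left(-41 \right)} + \left(96 \left(-65\right) + u\right)} = \sqrt{-41 + \left(96 \left(-65\right) - 43\right)} = \sqrt{-41 - 6283} = \sqrt{-6324} = 2 i \sqrt{1581}$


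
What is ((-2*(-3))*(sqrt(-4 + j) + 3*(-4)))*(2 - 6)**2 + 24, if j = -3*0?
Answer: -1128 + 192*I ≈ -1128.0 + 192.0*I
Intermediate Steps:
j = 0
((-2*(-3))*(sqrt(-4 + j) + 3*(-4)))*(2 - 6)**2 + 24 = ((-2*(-3))*(sqrt(-4 + 0) + 3*(-4)))*(2 - 6)**2 + 24 = (6*(sqrt(-4) - 12))*(-4)**2 + 24 = (6*(2*I - 12))*16 + 24 = (6*(-12 + 2*I))*16 + 24 = (-72 + 12*I)*16 + 24 = (-1152 + 192*I) + 24 = -1128 + 192*I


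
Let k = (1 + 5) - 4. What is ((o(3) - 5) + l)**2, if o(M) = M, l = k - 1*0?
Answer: 0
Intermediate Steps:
k = 2 (k = 6 - 4 = 2)
l = 2 (l = 2 - 1*0 = 2 + 0 = 2)
((o(3) - 5) + l)**2 = ((3 - 5) + 2)**2 = (-2 + 2)**2 = 0**2 = 0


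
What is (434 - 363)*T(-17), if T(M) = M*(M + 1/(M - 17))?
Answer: 41109/2 ≈ 20555.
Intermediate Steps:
T(M) = M*(M + 1/(-17 + M))
(434 - 363)*T(-17) = (434 - 363)*(-17*(1 + (-17)**2 - 17*(-17))/(-17 - 17)) = 71*(-17*(1 + 289 + 289)/(-34)) = 71*(-17*(-1/34)*579) = 71*(579/2) = 41109/2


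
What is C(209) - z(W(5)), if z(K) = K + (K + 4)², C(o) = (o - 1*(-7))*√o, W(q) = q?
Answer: -86 + 216*√209 ≈ 3036.7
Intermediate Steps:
C(o) = √o*(7 + o) (C(o) = (o + 7)*√o = (7 + o)*√o = √o*(7 + o))
z(K) = K + (4 + K)²
C(209) - z(W(5)) = √209*(7 + 209) - (5 + (4 + 5)²) = √209*216 - (5 + 9²) = 216*√209 - (5 + 81) = 216*√209 - 1*86 = 216*√209 - 86 = -86 + 216*√209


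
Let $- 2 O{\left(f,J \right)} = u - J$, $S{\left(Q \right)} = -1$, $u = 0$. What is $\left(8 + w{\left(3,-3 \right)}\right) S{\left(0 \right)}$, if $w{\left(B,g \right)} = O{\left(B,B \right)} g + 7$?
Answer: $- \frac{21}{2} \approx -10.5$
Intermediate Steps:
$O{\left(f,J \right)} = \frac{J}{2}$ ($O{\left(f,J \right)} = - \frac{0 - J}{2} = - \frac{\left(-1\right) J}{2} = \frac{J}{2}$)
$w{\left(B,g \right)} = 7 + \frac{B g}{2}$ ($w{\left(B,g \right)} = \frac{B}{2} g + 7 = \frac{B g}{2} + 7 = 7 + \frac{B g}{2}$)
$\left(8 + w{\left(3,-3 \right)}\right) S{\left(0 \right)} = \left(8 + \left(7 + \frac{1}{2} \cdot 3 \left(-3\right)\right)\right) \left(-1\right) = \left(8 + \left(7 - \frac{9}{2}\right)\right) \left(-1\right) = \left(8 + \frac{5}{2}\right) \left(-1\right) = \frac{21}{2} \left(-1\right) = - \frac{21}{2}$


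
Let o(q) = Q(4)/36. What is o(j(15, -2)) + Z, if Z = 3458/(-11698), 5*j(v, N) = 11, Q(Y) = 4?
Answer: -9712/52641 ≈ -0.18449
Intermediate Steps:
j(v, N) = 11/5 (j(v, N) = (⅕)*11 = 11/5)
o(q) = ⅑ (o(q) = 4/36 = 4*(1/36) = ⅑)
Z = -1729/5849 (Z = 3458*(-1/11698) = -1729/5849 ≈ -0.29561)
o(j(15, -2)) + Z = ⅑ - 1729/5849 = -9712/52641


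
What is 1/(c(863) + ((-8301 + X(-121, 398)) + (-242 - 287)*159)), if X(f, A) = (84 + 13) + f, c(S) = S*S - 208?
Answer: 1/652125 ≈ 1.5334e-6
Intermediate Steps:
c(S) = -208 + S² (c(S) = S² - 208 = -208 + S²)
X(f, A) = 97 + f
1/(c(863) + ((-8301 + X(-121, 398)) + (-242 - 287)*159)) = 1/((-208 + 863²) + ((-8301 + (97 - 121)) + (-242 - 287)*159)) = 1/((-208 + 744769) + ((-8301 - 24) - 529*159)) = 1/(744561 + (-8325 - 84111)) = 1/(744561 - 92436) = 1/652125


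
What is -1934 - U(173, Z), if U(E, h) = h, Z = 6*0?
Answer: -1934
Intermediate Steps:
Z = 0
-1934 - U(173, Z) = -1934 - 1*0 = -1934 + 0 = -1934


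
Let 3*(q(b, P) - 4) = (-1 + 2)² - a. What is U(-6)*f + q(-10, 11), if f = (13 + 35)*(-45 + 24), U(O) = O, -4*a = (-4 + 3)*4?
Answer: 6052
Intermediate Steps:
a = 1 (a = -(-4 + 3)*4/4 = -(-1)*4/4 = -¼*(-4) = 1)
q(b, P) = 4 (q(b, P) = 4 + ((-1 + 2)² - 1*1)/3 = 4 + (1² - 1)/3 = 4 + (1 - 1)/3 = 4 + (⅓)*0 = 4 + 0 = 4)
f = -1008 (f = 48*(-21) = -1008)
U(-6)*f + q(-10, 11) = -6*(-1008) + 4 = 6048 + 4 = 6052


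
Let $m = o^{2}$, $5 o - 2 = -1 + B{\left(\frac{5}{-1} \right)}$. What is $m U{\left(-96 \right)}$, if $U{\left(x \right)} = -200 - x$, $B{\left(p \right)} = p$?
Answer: $- \frac{1664}{25} \approx -66.56$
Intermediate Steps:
$o = - \frac{4}{5}$ ($o = \frac{2}{5} + \frac{-1 + \frac{5}{-1}}{5} = \frac{2}{5} + \frac{-1 + 5 \left(-1\right)}{5} = \frac{2}{5} + \frac{-1 - 5}{5} = \frac{2}{5} + \frac{1}{5} \left(-6\right) = \frac{2}{5} - \frac{6}{5} = - \frac{4}{5} \approx -0.8$)
$m = \frac{16}{25}$ ($m = \left(- \frac{4}{5}\right)^{2} = \frac{16}{25} \approx 0.64$)
$m U{\left(-96 \right)} = \frac{16 \left(-200 - -96\right)}{25} = \frac{16 \left(-200 + 96\right)}{25} = \frac{16}{25} \left(-104\right) = - \frac{1664}{25}$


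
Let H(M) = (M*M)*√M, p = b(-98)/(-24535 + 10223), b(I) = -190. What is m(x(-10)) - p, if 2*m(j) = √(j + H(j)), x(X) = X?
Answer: -95/7156 + √(-10 + 100*I*√10)/2 ≈ 6.1753 + 6.3874*I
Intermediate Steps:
p = 95/7156 (p = -190/(-24535 + 10223) = -190/(-14312) = -190*(-1/14312) = 95/7156 ≈ 0.013276)
H(M) = M^(5/2) (H(M) = M²*√M = M^(5/2))
m(j) = √(j + j^(5/2))/2
m(x(-10)) - p = √(-10 + (-10)^(5/2))/2 - 1*95/7156 = √(-10 + 100*I*√10)/2 - 95/7156 = -95/7156 + √(-10 + 100*I*√10)/2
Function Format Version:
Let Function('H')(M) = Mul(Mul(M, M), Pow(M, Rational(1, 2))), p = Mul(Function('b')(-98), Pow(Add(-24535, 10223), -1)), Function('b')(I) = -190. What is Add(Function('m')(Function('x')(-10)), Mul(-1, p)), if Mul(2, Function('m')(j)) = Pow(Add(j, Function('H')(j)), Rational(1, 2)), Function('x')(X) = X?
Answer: Add(Rational(-95, 7156), Mul(Rational(1, 2), Pow(Add(-10, Mul(100, I, Pow(10, Rational(1, 2)))), Rational(1, 2)))) ≈ Add(6.1753, Mul(6.3874, I))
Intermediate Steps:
p = Rational(95, 7156) (p = Mul(-190, Pow(Add(-24535, 10223), -1)) = Mul(-190, Pow(-14312, -1)) = Mul(-190, Rational(-1, 14312)) = Rational(95, 7156) ≈ 0.013276)
Function('H')(M) = Pow(M, Rational(5, 2)) (Function('H')(M) = Mul(Pow(M, 2), Pow(M, Rational(1, 2))) = Pow(M, Rational(5, 2)))
Function('m')(j) = Mul(Rational(1, 2), Pow(Add(j, Pow(j, Rational(5, 2))), Rational(1, 2)))
Add(Function('m')(Function('x')(-10)), Mul(-1, p)) = Add(Mul(Rational(1, 2), Pow(Add(-10, Pow(-10, Rational(5, 2))), Rational(1, 2))), Mul(-1, Rational(95, 7156))) = Add(Mul(Rational(1, 2), Pow(Add(-10, Mul(100, I, Pow(10, Rational(1, 2)))), Rational(1, 2))), Rational(-95, 7156)) = Add(Rational(-95, 7156), Mul(Rational(1, 2), Pow(Add(-10, Mul(100, I, Pow(10, Rational(1, 2)))), Rational(1, 2))))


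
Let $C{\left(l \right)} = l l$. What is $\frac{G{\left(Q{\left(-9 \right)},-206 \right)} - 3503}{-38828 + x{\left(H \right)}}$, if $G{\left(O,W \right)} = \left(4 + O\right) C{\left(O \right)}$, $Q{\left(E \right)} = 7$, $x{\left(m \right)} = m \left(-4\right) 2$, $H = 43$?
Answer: $\frac{741}{9793} \approx 0.075666$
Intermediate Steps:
$C{\left(l \right)} = l^{2}$
$x{\left(m \right)} = - 8 m$ ($x{\left(m \right)} = - 4 m 2 = - 8 m$)
$G{\left(O,W \right)} = O^{2} \left(4 + O\right)$ ($G{\left(O,W \right)} = \left(4 + O\right) O^{2} = O^{2} \left(4 + O\right)$)
$\frac{G{\left(Q{\left(-9 \right)},-206 \right)} - 3503}{-38828 + x{\left(H \right)}} = \frac{7^{2} \left(4 + 7\right) - 3503}{-38828 - 344} = \frac{49 \cdot 11 - 3503}{-38828 - 344} = \frac{539 - 3503}{-39172} = \left(-2964\right) \left(- \frac{1}{39172}\right) = \frac{741}{9793}$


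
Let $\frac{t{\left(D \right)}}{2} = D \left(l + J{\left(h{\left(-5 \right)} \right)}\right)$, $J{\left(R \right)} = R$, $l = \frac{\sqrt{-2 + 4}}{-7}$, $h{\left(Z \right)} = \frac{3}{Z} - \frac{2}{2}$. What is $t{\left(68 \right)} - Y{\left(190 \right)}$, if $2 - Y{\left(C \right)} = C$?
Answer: $- \frac{148}{5} - \frac{136 \sqrt{2}}{7} \approx -57.076$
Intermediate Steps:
$Y{\left(C \right)} = 2 - C$
$h{\left(Z \right)} = -1 + \frac{3}{Z}$ ($h{\left(Z \right)} = \frac{3}{Z} - 1 = -1 + \frac{3}{Z}$)
$l = - \frac{\sqrt{2}}{7}$ ($l = \sqrt{2} \left(- \frac{1}{7}\right) = - \frac{\sqrt{2}}{7} \approx -0.20203$)
$t{\left(D \right)} = 2 D \left(- \frac{8}{5} - \frac{\sqrt{2}}{7}\right)$ ($t{\left(D \right)} = 2 D \left(- \frac{\sqrt{2}}{7} + \frac{3 - -5}{-5}\right) = 2 D \left(- \frac{\sqrt{2}}{7} - \frac{3 + 5}{5}\right) = 2 D \left(- \frac{\sqrt{2}}{7} - \frac{8}{5}\right) = 2 D \left(- \frac{8}{5} - \frac{\sqrt{2}}{7}\right)$)
$t{\left(68 \right)} - Y{\left(190 \right)} = \left(- \frac{2}{35}\right) 68 \left(56 + 5 \sqrt{2}\right) - \left(2 - 190\right) = \left(- \frac{1088}{5} - \frac{136 \sqrt{2}}{7}\right) - \left(2 - 190\right) = \left(- \frac{1088}{5} - \frac{136 \sqrt{2}}{7}\right) - -188 = \left(- \frac{1088}{5} - \frac{136 \sqrt{2}}{7}\right) + 188 = - \frac{148}{5} - \frac{136 \sqrt{2}}{7}$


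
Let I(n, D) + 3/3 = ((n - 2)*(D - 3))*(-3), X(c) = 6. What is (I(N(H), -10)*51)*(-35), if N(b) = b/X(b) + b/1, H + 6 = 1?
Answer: 1094205/2 ≈ 5.4710e+5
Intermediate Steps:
H = -5 (H = -6 + 1 = -5)
N(b) = 7*b/6 (N(b) = b/6 + b/1 = b*(⅙) + b*1 = b/6 + b = 7*b/6)
I(n, D) = -1 - 3*(-3 + D)*(-2 + n) (I(n, D) = -1 + ((n - 2)*(D - 3))*(-3) = -1 + ((-2 + n)*(-3 + D))*(-3) = -1 + ((-3 + D)*(-2 + n))*(-3) = -1 - 3*(-3 + D)*(-2 + n))
(I(N(H), -10)*51)*(-35) = ((-19 + 6*(-10) + 9*((7/6)*(-5)) - 3*(-10)*(7/6)*(-5))*51)*(-35) = ((-19 - 60 + 9*(-35/6) - 3*(-10)*(-35/6))*51)*(-35) = ((-19 - 60 - 105/2 - 175)*51)*(-35) = -613/2*51*(-35) = -31263/2*(-35) = 1094205/2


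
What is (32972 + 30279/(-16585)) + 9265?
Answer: 700470366/16585 ≈ 42235.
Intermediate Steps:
(32972 + 30279/(-16585)) + 9265 = (32972 + 30279*(-1/16585)) + 9265 = (32972 - 30279/16585) + 9265 = 546810341/16585 + 9265 = 700470366/16585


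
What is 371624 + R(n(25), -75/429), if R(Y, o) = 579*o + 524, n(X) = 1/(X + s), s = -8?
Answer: 53202689/143 ≈ 3.7205e+5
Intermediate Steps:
n(X) = 1/(-8 + X) (n(X) = 1/(X - 8) = 1/(-8 + X))
R(Y, o) = 524 + 579*o
371624 + R(n(25), -75/429) = 371624 + (524 + 579*(-75/429)) = 371624 + (524 + 579*(-75*1/429)) = 371624 + (524 + 579*(-25/143)) = 371624 + (524 - 14475/143) = 371624 + 60457/143 = 53202689/143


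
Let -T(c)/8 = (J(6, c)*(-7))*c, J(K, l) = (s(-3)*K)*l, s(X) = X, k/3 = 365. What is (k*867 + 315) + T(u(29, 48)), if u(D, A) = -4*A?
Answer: -36209232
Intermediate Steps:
k = 1095 (k = 3*365 = 1095)
J(K, l) = -3*K*l (J(K, l) = (-3*K)*l = -3*K*l)
T(c) = -1008*c**2 (T(c) = -8*-3*6*c*(-7)*c = -8*-18*c*(-7)*c = -8*126*c*c = -1008*c**2)
(k*867 + 315) + T(u(29, 48)) = (1095*867 + 315) - 1008*(-4*48)**2 = (949365 + 315) - 1008*(-192)**2 = 949680 - 1008*36864 = 949680 - 37158912 = -36209232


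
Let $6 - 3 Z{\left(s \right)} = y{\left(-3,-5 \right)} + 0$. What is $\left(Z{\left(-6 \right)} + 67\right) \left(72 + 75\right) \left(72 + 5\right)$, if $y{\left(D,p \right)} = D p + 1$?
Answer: $720643$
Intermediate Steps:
$y{\left(D,p \right)} = 1 + D p$
$Z{\left(s \right)} = - \frac{10}{3}$ ($Z{\left(s \right)} = 2 - \frac{\left(1 - -15\right) + 0}{3} = 2 - \frac{\left(1 + 15\right) + 0}{3} = 2 - \frac{16 + 0}{3} = 2 - \frac{16}{3} = - \frac{10}{3}$)
$\left(Z{\left(-6 \right)} + 67\right) \left(72 + 75\right) \left(72 + 5\right) = \left(- \frac{10}{3} + 67\right) \left(72 + 75\right) \left(72 + 5\right) = \frac{191}{3} \cdot 147 \cdot 77 = 9359 \cdot 77 = 720643$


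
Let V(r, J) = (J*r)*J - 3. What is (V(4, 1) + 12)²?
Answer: 169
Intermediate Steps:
V(r, J) = -3 + r*J² (V(r, J) = r*J² - 3 = -3 + r*J²)
(V(4, 1) + 12)² = ((-3 + 4*1²) + 12)² = ((-3 + 4*1) + 12)² = ((-3 + 4) + 12)² = (1 + 12)² = 13² = 169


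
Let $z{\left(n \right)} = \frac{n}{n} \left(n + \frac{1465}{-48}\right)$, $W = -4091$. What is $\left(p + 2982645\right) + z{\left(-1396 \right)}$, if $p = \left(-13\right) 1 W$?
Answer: $\frac{145651271}{48} \approx 3.0344 \cdot 10^{6}$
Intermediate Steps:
$p = 53183$ ($p = \left(-13\right) 1 \left(-4091\right) = \left(-13\right) \left(-4091\right) = 53183$)
$z{\left(n \right)} = - \frac{1465}{48} + n$ ($z{\left(n \right)} = 1 \left(n + 1465 \left(- \frac{1}{48}\right)\right) = 1 \left(n - \frac{1465}{48}\right) = 1 \left(- \frac{1465}{48} + n\right) = - \frac{1465}{48} + n$)
$\left(p + 2982645\right) + z{\left(-1396 \right)} = \left(53183 + 2982645\right) - \frac{68473}{48} = 3035828 - \frac{68473}{48} = \frac{145651271}{48}$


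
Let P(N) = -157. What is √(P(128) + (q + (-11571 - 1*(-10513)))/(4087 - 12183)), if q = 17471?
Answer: I*√651467410/2024 ≈ 12.611*I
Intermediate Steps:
√(P(128) + (q + (-11571 - 1*(-10513)))/(4087 - 12183)) = √(-157 + (17471 + (-11571 - 1*(-10513)))/(4087 - 12183)) = √(-157 + (17471 + (-11571 + 10513))/(-8096)) = √(-157 + (17471 - 1058)*(-1/8096)) = √(-157 + 16413*(-1/8096)) = √(-157 - 16413/8096) = √(-1287485/8096) = I*√651467410/2024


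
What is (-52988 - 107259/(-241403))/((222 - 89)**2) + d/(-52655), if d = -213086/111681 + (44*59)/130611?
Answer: -93566571606860411848987/31235992613765915560767 ≈ -2.9955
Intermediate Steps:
d = -9180483890/4862255697 (d = -213086*1/111681 + 2596*(1/130611) = -213086/111681 + 2596/130611 = -9180483890/4862255697 ≈ -1.8881)
(-52988 - 107259/(-241403))/((222 - 89)**2) + d/(-52655) = (-52988 - 107259/(-241403))/((222 - 89)**2) - 9180483890/4862255697/(-52655) = (-52988 - 107259*(-1)/241403)/(133**2) - 9180483890/4862255697*(-1/52655) = (-52988 - 1*(-107259/241403))/17689 + 1836096778/51204414745107 = (-52988 + 107259/241403)*(1/17689) + 1836096778/51204414745107 = -12791354905/241403*1/17689 + 1836096778/51204414745107 = -1827336415/610025381 + 1836096778/51204414745107 = -93566571606860411848987/31235992613765915560767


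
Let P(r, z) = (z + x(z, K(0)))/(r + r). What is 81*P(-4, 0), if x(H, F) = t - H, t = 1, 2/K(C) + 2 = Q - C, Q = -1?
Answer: -81/8 ≈ -10.125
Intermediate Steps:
K(C) = 2/(-3 - C) (K(C) = 2/(-2 + (-1 - C)) = 2/(-3 - C))
x(H, F) = 1 - H
P(r, z) = 1/(2*r) (P(r, z) = (z + (1 - z))/(r + r) = 1/(2*r))
81*P(-4, 0) = 81*((½)/(-4)) = 81*((½)*(-¼)) = 81*(-⅛) = -81/8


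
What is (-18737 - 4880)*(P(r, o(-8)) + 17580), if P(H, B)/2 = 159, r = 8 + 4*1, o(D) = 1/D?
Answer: -422697066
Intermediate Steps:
r = 12 (r = 8 + 4 = 12)
P(H, B) = 318 (P(H, B) = 2*159 = 318)
(-18737 - 4880)*(P(r, o(-8)) + 17580) = (-18737 - 4880)*(318 + 17580) = -23617*17898 = -422697066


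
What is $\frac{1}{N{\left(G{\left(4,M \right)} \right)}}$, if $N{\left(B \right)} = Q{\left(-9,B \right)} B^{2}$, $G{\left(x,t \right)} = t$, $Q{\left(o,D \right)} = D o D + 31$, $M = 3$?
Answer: $- \frac{1}{450} \approx -0.0022222$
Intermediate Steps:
$Q{\left(o,D \right)} = 31 + o D^{2}$ ($Q{\left(o,D \right)} = o D^{2} + 31 = 31 + o D^{2}$)
$N{\left(B \right)} = B^{2} \left(31 - 9 B^{2}\right)$ ($N{\left(B \right)} = \left(31 - 9 B^{2}\right) B^{2} = B^{2} \left(31 - 9 B^{2}\right)$)
$\frac{1}{N{\left(G{\left(4,M \right)} \right)}} = \frac{1}{3^{2} \left(31 - 9 \cdot 3^{2}\right)} = \frac{1}{9 \left(31 - 81\right)} = \frac{1}{9 \left(-50\right)} = \frac{1}{-450} = - \frac{1}{450}$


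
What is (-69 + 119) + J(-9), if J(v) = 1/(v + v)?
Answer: 899/18 ≈ 49.944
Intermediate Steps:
J(v) = 1/(2*v)
(-69 + 119) + J(-9) = (-69 + 119) + (1/2)/(-9) = 50 + (1/2)*(-1/9) = 50 - 1/18 = 899/18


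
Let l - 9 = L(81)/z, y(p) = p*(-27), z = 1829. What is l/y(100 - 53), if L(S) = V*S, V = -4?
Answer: -1793/257889 ≈ -0.0069526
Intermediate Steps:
y(p) = -27*p
L(S) = -4*S
l = 16137/1829 (l = 9 - 4*81/1829 = 9 - 324*1/1829 = 9 - 324/1829 = 16137/1829 ≈ 8.8228)
l/y(100 - 53) = 16137/(1829*((-27*(100 - 53)))) = 16137/(1829*((-27*47))) = (16137/1829)/(-1269) = (16137/1829)*(-1/1269) = -1793/257889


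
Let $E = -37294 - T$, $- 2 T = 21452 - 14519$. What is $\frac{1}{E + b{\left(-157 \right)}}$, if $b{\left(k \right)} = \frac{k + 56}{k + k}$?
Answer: $- \frac{157}{5310867} \approx -2.9562 \cdot 10^{-5}$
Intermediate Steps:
$T = - \frac{6933}{2}$ ($T = - \frac{21452 - 14519}{2} = \left(- \frac{1}{2}\right) 6933 = - \frac{6933}{2} \approx -3466.5$)
$b{\left(k \right)} = \frac{56 + k}{2 k}$
$E = - \frac{67655}{2}$ ($E = -37294 - - \frac{6933}{2} = -37294 + \frac{6933}{2} = - \frac{67655}{2} \approx -33828.0$)
$\frac{1}{E + b{\left(-157 \right)}} = \frac{1}{- \frac{67655}{2} + \frac{56 - 157}{2 \left(-157\right)}} = \frac{1}{- \frac{67655}{2} + \frac{1}{2} \left(- \frac{1}{157}\right) \left(-101\right)} = \frac{1}{- \frac{67655}{2} + \frac{101}{314}} = \frac{1}{- \frac{5310867}{157}} = - \frac{157}{5310867}$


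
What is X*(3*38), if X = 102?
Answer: 11628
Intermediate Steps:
X*(3*38) = 102*(3*38) = 102*114 = 11628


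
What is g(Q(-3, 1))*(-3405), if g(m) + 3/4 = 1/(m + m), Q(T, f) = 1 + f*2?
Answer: 7945/4 ≈ 1986.3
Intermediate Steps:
Q(T, f) = 1 + 2*f
g(m) = -3/4 + 1/(2*m) (g(m) = -3/4 + 1/(m + m) = -3/4 + 1/(2*m))
g(Q(-3, 1))*(-3405) = ((2 - 3*(1 + 2*1))/(4*(1 + 2*1)))*(-3405) = ((2 - 3*(1 + 2))/(4*(1 + 2)))*(-3405) = ((1/4)*(2 - 3*3)/3)*(-3405) = ((1/4)*(1/3)*(2 - 9))*(-3405) = ((1/4)*(1/3)*(-7))*(-3405) = -7/12*(-3405) = 7945/4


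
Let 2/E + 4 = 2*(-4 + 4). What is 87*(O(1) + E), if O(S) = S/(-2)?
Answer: -87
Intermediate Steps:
O(S) = -S/2 (O(S) = S*(-½) = -S/2)
E = -½ (E = 2/(-4 + 2*(-4 + 4)) = 2/(-4 + 2*0) = 2/(-4 + 0) = 2/(-4) = 2*(-¼) = -½ ≈ -0.50000)
87*(O(1) + E) = 87*(-½*1 - ½) = 87*(-½ - ½) = 87*(-1) = -87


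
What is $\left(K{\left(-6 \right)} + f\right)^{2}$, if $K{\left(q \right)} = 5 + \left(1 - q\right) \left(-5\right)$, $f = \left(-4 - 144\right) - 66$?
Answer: $59536$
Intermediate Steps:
$f = -214$ ($f = -148 - 66 = -214$)
$K{\left(q \right)} = 5 q$ ($K{\left(q \right)} = 5 + \left(-5 + 5 q\right) = 5 q$)
$\left(K{\left(-6 \right)} + f\right)^{2} = \left(5 \left(-6\right) - 214\right)^{2} = \left(-30 - 214\right)^{2} = \left(-244\right)^{2} = 59536$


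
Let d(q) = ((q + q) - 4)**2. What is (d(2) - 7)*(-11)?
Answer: 77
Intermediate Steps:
d(q) = (-4 + 2*q)**2 (d(q) = (2*q - 4)**2 = (-4 + 2*q)**2)
(d(2) - 7)*(-11) = (4*(-2 + 2)**2 - 7)*(-11) = (4*0**2 - 7)*(-11) = (4*0 - 7)*(-11) = (0 - 7)*(-11) = -7*(-11) = 77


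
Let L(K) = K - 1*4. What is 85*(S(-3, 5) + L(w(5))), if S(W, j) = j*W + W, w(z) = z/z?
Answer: -1785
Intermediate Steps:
w(z) = 1
L(K) = -4 + K (L(K) = K - 4 = -4 + K)
S(W, j) = W + W*j (S(W, j) = W*j + W = W + W*j)
85*(S(-3, 5) + L(w(5))) = 85*(-3*(1 + 5) + (-4 + 1)) = 85*(-3*6 - 3) = 85*(-18 - 3) = 85*(-21) = -1785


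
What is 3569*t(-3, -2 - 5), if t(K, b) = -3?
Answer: -10707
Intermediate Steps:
3569*t(-3, -2 - 5) = 3569*(-3) = -10707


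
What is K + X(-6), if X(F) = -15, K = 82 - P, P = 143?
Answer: -76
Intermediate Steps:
K = -61 (K = 82 - 1*143 = 82 - 143 = -61)
K + X(-6) = -61 - 15 = -76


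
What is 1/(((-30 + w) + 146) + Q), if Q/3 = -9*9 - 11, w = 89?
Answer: -1/71 ≈ -0.014085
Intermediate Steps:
Q = -276 (Q = 3*(-9*9 - 11) = 3*(-81 - 11) = 3*(-92) = -276)
1/(((-30 + w) + 146) + Q) = 1/(((-30 + 89) + 146) - 276) = 1/((59 + 146) - 276) = 1/(205 - 276) = 1/(-71) = -1/71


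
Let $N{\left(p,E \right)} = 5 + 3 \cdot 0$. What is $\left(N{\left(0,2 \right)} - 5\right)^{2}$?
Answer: $0$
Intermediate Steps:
$N{\left(p,E \right)} = 5$ ($N{\left(p,E \right)} = 5 + 0 = 5$)
$\left(N{\left(0,2 \right)} - 5\right)^{2} = \left(5 - 5\right)^{2} = 0^{2} = 0$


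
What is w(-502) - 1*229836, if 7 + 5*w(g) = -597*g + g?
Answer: -169999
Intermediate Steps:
w(g) = -7/5 - 596*g/5 (w(g) = -7/5 + (-597*g + g)/5 = -7/5 + (-596*g)/5 = -7/5 - 596*g/5)
w(-502) - 1*229836 = (-7/5 - 596/5*(-502)) - 1*229836 = (-7/5 + 299192/5) - 229836 = 59837 - 229836 = -169999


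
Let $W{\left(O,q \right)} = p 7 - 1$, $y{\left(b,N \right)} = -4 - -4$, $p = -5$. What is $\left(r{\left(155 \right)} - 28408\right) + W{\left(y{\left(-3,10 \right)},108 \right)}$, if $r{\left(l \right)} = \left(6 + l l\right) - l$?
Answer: $-4568$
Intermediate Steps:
$r{\left(l \right)} = 6 + l^{2} - l$ ($r{\left(l \right)} = \left(6 + l^{2}\right) - l = 6 + l^{2} - l$)
$y{\left(b,N \right)} = 0$ ($y{\left(b,N \right)} = -4 + 4 = 0$)
$W{\left(O,q \right)} = -36$ ($W{\left(O,q \right)} = \left(-5\right) 7 - 1 = -35 - 1 = -36$)
$\left(r{\left(155 \right)} - 28408\right) + W{\left(y{\left(-3,10 \right)},108 \right)} = \left(\left(6 + 155^{2} - 155\right) - 28408\right) - 36 = \left(\left(6 + 24025 - 155\right) - 28408\right) - 36 = \left(23876 - 28408\right) - 36 = -4532 - 36 = -4568$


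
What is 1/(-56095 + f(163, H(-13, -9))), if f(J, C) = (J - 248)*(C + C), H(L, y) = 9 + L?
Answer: -1/55415 ≈ -1.8046e-5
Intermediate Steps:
f(J, C) = 2*C*(-248 + J) (f(J, C) = (-248 + J)*(2*C) = 2*C*(-248 + J))
1/(-56095 + f(163, H(-13, -9))) = 1/(-56095 + 2*(9 - 13)*(-248 + 163)) = 1/(-56095 + 2*(-4)*(-85)) = 1/(-56095 + 680) = 1/(-55415) = -1/55415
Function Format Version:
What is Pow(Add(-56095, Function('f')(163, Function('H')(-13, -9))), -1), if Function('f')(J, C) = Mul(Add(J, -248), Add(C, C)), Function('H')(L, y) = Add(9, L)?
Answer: Rational(-1, 55415) ≈ -1.8046e-5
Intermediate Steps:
Function('f')(J, C) = Mul(2, C, Add(-248, J)) (Function('f')(J, C) = Mul(Add(-248, J), Mul(2, C)) = Mul(2, C, Add(-248, J)))
Pow(Add(-56095, Function('f')(163, Function('H')(-13, -9))), -1) = Pow(Add(-56095, Mul(2, Add(9, -13), Add(-248, 163))), -1) = Pow(Add(-56095, Mul(2, -4, -85)), -1) = Pow(Add(-56095, 680), -1) = Pow(-55415, -1) = Rational(-1, 55415)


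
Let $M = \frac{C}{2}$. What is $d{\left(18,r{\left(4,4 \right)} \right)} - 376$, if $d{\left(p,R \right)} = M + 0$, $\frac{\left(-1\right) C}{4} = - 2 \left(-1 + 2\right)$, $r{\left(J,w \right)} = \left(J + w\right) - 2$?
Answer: $-372$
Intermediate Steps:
$r{\left(J,w \right)} = -2 + J + w$
$C = 8$ ($C = - 4 \left(- 2 \left(-1 + 2\right)\right) = - 4 \left(\left(-2\right) 1\right) = \left(-4\right) \left(-2\right) = 8$)
$M = 4$ ($M = \frac{8}{2} = 8 \cdot \frac{1}{2} = 4$)
$d{\left(p,R \right)} = 4$ ($d{\left(p,R \right)} = 4 + 0 = 4$)
$d{\left(18,r{\left(4,4 \right)} \right)} - 376 = 4 - 376 = -372$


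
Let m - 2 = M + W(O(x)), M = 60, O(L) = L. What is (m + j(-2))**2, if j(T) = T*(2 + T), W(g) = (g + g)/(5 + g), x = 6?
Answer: 481636/121 ≈ 3980.5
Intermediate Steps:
W(g) = 2*g/(5 + g) (W(g) = (2*g)/(5 + g) = 2*g/(5 + g))
m = 694/11 (m = 2 + (60 + 2*6/(5 + 6)) = 2 + (60 + 2*6/11) = 2 + (60 + 2*6*(1/11)) = 2 + (60 + 12/11) = 2 + 672/11 = 694/11 ≈ 63.091)
(m + j(-2))**2 = (694/11 - 2*(2 - 2))**2 = (694/11 - 2*0)**2 = (694/11 + 0)**2 = (694/11)**2 = 481636/121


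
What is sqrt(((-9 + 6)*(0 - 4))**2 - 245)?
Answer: I*sqrt(101) ≈ 10.05*I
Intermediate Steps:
sqrt(((-9 + 6)*(0 - 4))**2 - 245) = sqrt((-3*(-4))**2 - 245) = sqrt(12**2 - 245) = sqrt(144 - 245) = sqrt(-101) = I*sqrt(101)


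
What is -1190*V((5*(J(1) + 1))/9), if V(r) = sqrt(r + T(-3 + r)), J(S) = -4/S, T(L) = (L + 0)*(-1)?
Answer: -1190*sqrt(3) ≈ -2061.1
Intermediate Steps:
T(L) = -L (T(L) = L*(-1) = -L)
V(r) = sqrt(3) (V(r) = sqrt(r - (-3 + r)) = sqrt(r + (3 - r)) = sqrt(3))
-1190*V((5*(J(1) + 1))/9) = -1190*sqrt(3)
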